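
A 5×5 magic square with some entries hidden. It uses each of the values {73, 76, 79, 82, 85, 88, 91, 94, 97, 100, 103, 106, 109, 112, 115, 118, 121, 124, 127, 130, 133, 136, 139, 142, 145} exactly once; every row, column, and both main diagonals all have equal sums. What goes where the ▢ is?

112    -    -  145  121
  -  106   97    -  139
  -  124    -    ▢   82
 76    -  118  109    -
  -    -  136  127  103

91

The 25 entries sum to 2725, so each line sums to 2725/5 = 545.
Column 5: 121 + 139 + 82 + 103 + ? = 545, so (4,5) = 100.
Main diagonal needs 545; the known cells sum to 430, so (3,3) = 115.
The remaining cell in row 4 is (4,2) = 545 − 403 = 142.
From column 3, 545 − (97 + 115 + 118 + 136) gives (1,3) = 79.
From row 1, 545 − (112 + 79 + 145 + 121) gives (1,2) = 88.
Using column 2: 88 + 106 + 124 + 142 + ? → (5,2) = 545 − 460 = 85.
Row 5 must total 545; the given cells sum to 451, so (5,1) = 94.
The remaining cell in anti-diagonal is (2,4) = 545 − 472 = 73.
From row 2, 545 − (106 + 97 + 73 + 139) gives (2,1) = 130.
Column 1: 112 + 130 + 76 + 94 + ? = 545, so (3,1) = 133.
From column 4, 545 − (145 + 73 + 109 + 127) gives (3,4) = 91.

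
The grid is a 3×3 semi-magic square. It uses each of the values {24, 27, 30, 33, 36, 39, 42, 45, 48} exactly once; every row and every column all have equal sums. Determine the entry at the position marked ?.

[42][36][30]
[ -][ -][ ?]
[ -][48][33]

45

The 9 entries sum to 324, so each line sums to 324/3 = 108.
Using row 3: 48 + 33 + ? → (3,1) = 108 − 81 = 27.
From column 1, 108 − (42 + 27) gives (2,1) = 39.
The remaining cell in column 2 is (2,2) = 108 − 84 = 24.
From column 3, 108 − (30 + 33) gives (2,3) = 45.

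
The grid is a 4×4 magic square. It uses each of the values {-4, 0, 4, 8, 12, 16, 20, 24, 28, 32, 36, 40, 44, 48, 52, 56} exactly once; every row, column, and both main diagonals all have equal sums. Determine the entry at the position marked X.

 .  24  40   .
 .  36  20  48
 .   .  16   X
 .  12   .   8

The 16 entries sum to 416, so each line sums to 416/4 = 104.
Using row 2: 36 + 20 + 48 + ? → (2,1) = 104 − 104 = 0.
Column 2: 24 + 36 + 12 + ? = 104, so (3,2) = 32.
Column 3 must total 104; the given cells sum to 76, so (4,3) = 28.
Using main diagonal: 36 + 16 + 8 + ? → (1,1) = 104 − 60 = 44.
Using row 1: 44 + 24 + 40 + ? → (1,4) = 104 − 108 = -4.
Using row 4: 12 + 28 + 8 + ? → (4,1) = 104 − 48 = 56.
Column 1 needs 104; the known cells sum to 100, so (3,1) = 4.
Column 4 must total 104; the given cells sum to 52, so (3,4) = 52.

52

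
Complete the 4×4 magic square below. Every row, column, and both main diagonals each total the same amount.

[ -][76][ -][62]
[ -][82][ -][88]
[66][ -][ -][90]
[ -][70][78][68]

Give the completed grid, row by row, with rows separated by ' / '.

86 76 84 62 / 64 82 74 88 / 66 80 72 90 / 92 70 78 68

Column 4 is already complete: 62 + 88 + 90 + 68 = 308, so that is the magic constant.
From row 4, 308 − (70 + 78 + 68) gives (4,1) = 92.
Column 2: 76 + 82 + 70 + ? = 308, so (3,2) = 80.
Using anti-diagonal: 62 + 80 + 92 + ? → (2,3) = 308 − 234 = 74.
The remaining cell in row 2 is (2,1) = 308 − 244 = 64.
Row 3 needs 308; the known cells sum to 236, so (3,3) = 72.
From column 1, 308 − (64 + 66 + 92) gives (1,1) = 86.
The remaining cell in column 3 is (1,3) = 308 − 224 = 84.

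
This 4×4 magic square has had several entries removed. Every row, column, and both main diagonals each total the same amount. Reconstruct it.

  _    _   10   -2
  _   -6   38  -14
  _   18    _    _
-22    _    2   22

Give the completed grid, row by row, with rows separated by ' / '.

34 -10 10 -2 / 14 -6 38 -14 / 6 18 -18 26 / -22 30 2 22

Anti-diagonal is already complete: -2 + 38 + 18 + -22 = 32, so that is the magic constant.
Row 2 must total 32; the given cells sum to 18, so (2,1) = 14.
Row 4 must total 32; the given cells sum to 2, so (4,2) = 30.
Column 2: -6 + 18 + 30 + ? = 32, so (1,2) = -10.
From column 3, 32 − (10 + 38 + 2) gives (3,3) = -18.
Column 4 must total 32; the given cells sum to 6, so (3,4) = 26.
Main diagonal must total 32; the given cells sum to -2, so (1,1) = 34.
Using row 3: 18 + (-18) + 26 + ? → (3,1) = 32 − 26 = 6.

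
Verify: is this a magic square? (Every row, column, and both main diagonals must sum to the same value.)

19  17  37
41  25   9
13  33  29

Row 1: 19 + 17 + 37 = 73.
Row 2: 41 + 25 + 9 = 75.
Row 3: 13 + 33 + 29 = 75.
Column 1: 19 + 41 + 13 = 73.
Column 2: 17 + 25 + 33 = 75.
Column 3: 37 + 9 + 29 = 75.
Main diagonal: 19 + 25 + 29 = 73.
Anti-diagonal: 37 + 25 + 13 = 75.

No — column 1 sums to 73 but row 2 sums to 75.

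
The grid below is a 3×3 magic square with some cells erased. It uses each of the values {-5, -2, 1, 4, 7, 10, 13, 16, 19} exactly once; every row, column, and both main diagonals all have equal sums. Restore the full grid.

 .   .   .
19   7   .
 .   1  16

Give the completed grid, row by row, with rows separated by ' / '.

-2 13 10 / 19 7 -5 / 4 1 16

The 9 entries sum to 63, so each line sums to 63/3 = 21.
From row 2, 21 − (19 + 7) gives (2,3) = -5.
Row 3: 1 + 16 + ? = 21, so (3,1) = 4.
Using column 1: 19 + 4 + ? → (1,1) = 21 − 23 = -2.
The remaining cell in column 2 is (1,2) = 21 − 8 = 13.
Using column 3: -5 + 16 + ? → (1,3) = 21 − 11 = 10.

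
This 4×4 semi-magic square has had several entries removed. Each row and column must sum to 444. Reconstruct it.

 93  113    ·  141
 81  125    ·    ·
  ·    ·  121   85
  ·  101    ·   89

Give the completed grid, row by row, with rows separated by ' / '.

93 113 97 141 / 81 125 109 129 / 133 105 121 85 / 137 101 117 89

The remaining cell in row 1 is (1,3) = 444 − 347 = 97.
From column 2, 444 − (113 + 125 + 101) gives (3,2) = 105.
Using column 4: 141 + 85 + 89 + ? → (2,4) = 444 − 315 = 129.
From row 2, 444 − (81 + 125 + 129) gives (2,3) = 109.
Row 3 needs 444; the known cells sum to 311, so (3,1) = 133.
Using column 1: 93 + 81 + 133 + ? → (4,1) = 444 − 307 = 137.
The remaining cell in column 3 is (4,3) = 444 − 327 = 117.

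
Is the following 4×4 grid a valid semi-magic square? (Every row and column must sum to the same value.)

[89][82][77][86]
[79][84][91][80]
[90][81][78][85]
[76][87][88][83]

Row 1: 89 + 82 + 77 + 86 = 334.
Row 2: 79 + 84 + 91 + 80 = 334.
Row 3: 90 + 81 + 78 + 85 = 334.
Row 4: 76 + 87 + 88 + 83 = 334.
Column 1: 89 + 79 + 90 + 76 = 334.
Column 2: 82 + 84 + 81 + 87 = 334.
Column 3: 77 + 91 + 78 + 88 = 334.
Column 4: 86 + 80 + 85 + 83 = 334.
All lines sum to 334.

Yes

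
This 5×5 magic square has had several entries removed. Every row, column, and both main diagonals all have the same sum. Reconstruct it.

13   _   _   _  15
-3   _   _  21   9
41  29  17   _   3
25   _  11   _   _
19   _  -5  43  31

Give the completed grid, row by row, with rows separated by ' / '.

Column 1 is already complete: 13 + -3 + 41 + 25 + 19 = 95, so that is the magic constant.
Row 3: 41 + 29 + 17 + 3 + ? = 95, so (3,4) = 5.
The remaining cell in row 5 is (5,2) = 95 − 88 = 7.
Column 5 needs 95; the known cells sum to 58, so (4,5) = 37.
Anti-diagonal needs 95; the known cells sum to 72, so (4,2) = 23.
Row 4 needs 95; the known cells sum to 96, so (4,4) = -1.
From column 4, 95 − (21 + 5 + (-1) + 43) gives (1,4) = 27.
Using main diagonal: 13 + 17 + (-1) + 31 + ? → (2,2) = 95 − 60 = 35.
Row 2 must total 95; the given cells sum to 62, so (2,3) = 33.
Using column 2: 35 + 29 + 23 + 7 + ? → (1,2) = 95 − 94 = 1.
Column 3 must total 95; the given cells sum to 56, so (1,3) = 39.

13 1 39 27 15 / -3 35 33 21 9 / 41 29 17 5 3 / 25 23 11 -1 37 / 19 7 -5 43 31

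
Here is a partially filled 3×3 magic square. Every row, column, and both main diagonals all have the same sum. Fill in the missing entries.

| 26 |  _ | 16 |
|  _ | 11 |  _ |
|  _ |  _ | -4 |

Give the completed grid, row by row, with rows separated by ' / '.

26 -9 16 / 1 11 21 / 6 31 -4

Main diagonal is already complete: 26 + 11 + -4 = 33, so that is the magic constant.
Row 1 must total 33; the given cells sum to 42, so (1,2) = -9.
Column 2: -9 + 11 + ? = 33, so (3,2) = 31.
Column 3 needs 33; the known cells sum to 12, so (2,3) = 21.
From anti-diagonal, 33 − (16 + 11) gives (3,1) = 6.
Row 2 needs 33; the known cells sum to 32, so (2,1) = 1.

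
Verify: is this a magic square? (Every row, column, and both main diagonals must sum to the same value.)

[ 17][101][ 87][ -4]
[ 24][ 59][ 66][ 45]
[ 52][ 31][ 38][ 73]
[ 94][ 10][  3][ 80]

Row 1: 17 + 101 + 87 + (-4) = 201.
Row 2: 24 + 59 + 66 + 45 = 194.
Row 3: 52 + 31 + 38 + 73 = 194.
Row 4: 94 + 10 + 3 + 80 = 187.
Column 1: 17 + 24 + 52 + 94 = 187.
Column 2: 101 + 59 + 31 + 10 = 201.
Column 3: 87 + 66 + 38 + 3 = 194.
Column 4: -4 + 45 + 73 + 80 = 194.
Main diagonal: 17 + 59 + 38 + 80 = 194.
Anti-diagonal: -4 + 66 + 31 + 94 = 187.

No — anti-diagonal sums to 187 but row 3 sums to 194.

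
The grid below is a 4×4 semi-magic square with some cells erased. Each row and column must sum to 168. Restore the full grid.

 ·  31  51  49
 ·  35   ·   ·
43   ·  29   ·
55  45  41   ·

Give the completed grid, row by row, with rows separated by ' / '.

From row 1, 168 − (31 + 51 + 49) gives (1,1) = 37.
Row 4 needs 168; the known cells sum to 141, so (4,4) = 27.
From column 1, 168 − (37 + 43 + 55) gives (2,1) = 33.
The remaining cell in column 2 is (3,2) = 168 − 111 = 57.
Column 3 must total 168; the given cells sum to 121, so (2,3) = 47.
From row 2, 168 − (33 + 35 + 47) gives (2,4) = 53.
Row 3 must total 168; the given cells sum to 129, so (3,4) = 39.

37 31 51 49 / 33 35 47 53 / 43 57 29 39 / 55 45 41 27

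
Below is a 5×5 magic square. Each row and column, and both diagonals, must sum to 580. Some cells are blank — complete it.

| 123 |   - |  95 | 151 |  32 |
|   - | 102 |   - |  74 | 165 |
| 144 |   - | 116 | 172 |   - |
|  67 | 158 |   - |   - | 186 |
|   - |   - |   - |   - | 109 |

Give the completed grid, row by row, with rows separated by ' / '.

Row 1: 123 + 95 + 151 + 32 + ? = 580, so (1,2) = 179.
The remaining cell in column 5 is (3,5) = 580 − 492 = 88.
Main diagonal: 123 + 102 + 116 + 109 + ? = 580, so (4,4) = 130.
The remaining cell in anti-diagonal is (5,1) = 580 − 380 = 200.
Row 3 needs 580; the known cells sum to 520, so (3,2) = 60.
Row 4 needs 580; the known cells sum to 541, so (4,3) = 39.
The remaining cell in column 1 is (2,1) = 580 − 534 = 46.
Column 2 needs 580; the known cells sum to 499, so (5,2) = 81.
The remaining cell in column 4 is (5,4) = 580 − 527 = 53.
Row 2: 46 + 102 + 74 + 165 + ? = 580, so (2,3) = 193.
From row 5, 580 − (200 + 81 + 53 + 109) gives (5,3) = 137.

123 179 95 151 32 / 46 102 193 74 165 / 144 60 116 172 88 / 67 158 39 130 186 / 200 81 137 53 109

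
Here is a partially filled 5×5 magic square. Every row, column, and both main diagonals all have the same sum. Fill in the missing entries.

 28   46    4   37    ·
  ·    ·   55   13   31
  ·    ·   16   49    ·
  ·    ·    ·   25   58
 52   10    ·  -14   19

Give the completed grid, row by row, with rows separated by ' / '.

Column 4 is already complete: 37 + 13 + 49 + 25 + -14 = 110, so that is the magic constant.
From row 1, 110 − (28 + 46 + 4 + 37) gives (1,5) = -5.
Row 5: 52 + 10 + (-14) + 19 + ? = 110, so (5,3) = 43.
The remaining cell in column 3 is (4,3) = 110 − 118 = -8.
The remaining cell in column 5 is (3,5) = 110 − 103 = 7.
Main diagonal: 28 + 16 + 25 + 19 + ? = 110, so (2,2) = 22.
From anti-diagonal, 110 − (-5 + 13 + 16 + 52) gives (4,2) = 34.
Row 2 must total 110; the given cells sum to 121, so (2,1) = -11.
Row 4 must total 110; the given cells sum to 109, so (4,1) = 1.
The remaining cell in column 1 is (3,1) = 110 − 70 = 40.
The remaining cell in column 2 is (3,2) = 110 − 112 = -2.

28 46 4 37 -5 / -11 22 55 13 31 / 40 -2 16 49 7 / 1 34 -8 25 58 / 52 10 43 -14 19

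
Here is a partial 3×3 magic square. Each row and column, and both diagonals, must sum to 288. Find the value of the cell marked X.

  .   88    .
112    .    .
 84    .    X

Column 1 needs 288; the known cells sum to 196, so (1,1) = 92.
Using row 1: 92 + 88 + ? → (1,3) = 288 − 180 = 108.
From anti-diagonal, 288 − (108 + 84) gives (2,2) = 96.
Using row 2: 112 + 96 + ? → (2,3) = 288 − 208 = 80.
Column 2 must total 288; the given cells sum to 184, so (3,2) = 104.
Column 3 must total 288; the given cells sum to 188, so (3,3) = 100.

100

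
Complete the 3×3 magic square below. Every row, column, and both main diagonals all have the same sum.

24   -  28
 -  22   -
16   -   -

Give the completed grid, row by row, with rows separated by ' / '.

24 14 28 / 26 22 18 / 16 30 20

Anti-diagonal is already complete: 28 + 22 + 16 = 66, so that is the magic constant.
Using row 1: 24 + 28 + ? → (1,2) = 66 − 52 = 14.
Column 1 needs 66; the known cells sum to 40, so (2,1) = 26.
From column 2, 66 − (14 + 22) gives (3,2) = 30.
The remaining cell in main diagonal is (3,3) = 66 − 46 = 20.
Row 2 must total 66; the given cells sum to 48, so (2,3) = 18.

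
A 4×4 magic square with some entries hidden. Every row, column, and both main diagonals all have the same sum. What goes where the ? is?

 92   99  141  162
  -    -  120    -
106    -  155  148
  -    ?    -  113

Row 1 is complete and sums to 494; that is the magic constant.
Using row 3: 106 + 155 + 148 + ? → (3,2) = 494 − 409 = 85.
Column 3: 141 + 120 + 155 + ? = 494, so (4,3) = 78.
Using column 4: 162 + 148 + 113 + ? → (2,4) = 494 − 423 = 71.
Main diagonal: 92 + 155 + 113 + ? = 494, so (2,2) = 134.
Anti-diagonal must total 494; the given cells sum to 367, so (4,1) = 127.
Row 2 needs 494; the known cells sum to 325, so (2,1) = 169.
Using row 4: 127 + 78 + 113 + ? → (4,2) = 494 − 318 = 176.

176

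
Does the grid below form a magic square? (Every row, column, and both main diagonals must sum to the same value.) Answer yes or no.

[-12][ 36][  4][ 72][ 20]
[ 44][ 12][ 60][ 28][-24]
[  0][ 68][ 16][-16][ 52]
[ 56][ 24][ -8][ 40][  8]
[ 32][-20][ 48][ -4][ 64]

Yes

Row 1: -12 + 36 + 4 + 72 + 20 = 120.
Row 2: 44 + 12 + 60 + 28 + (-24) = 120.
Row 3: 0 + 68 + 16 + (-16) + 52 = 120.
Row 4: 56 + 24 + (-8) + 40 + 8 = 120.
Row 5: 32 + (-20) + 48 + (-4) + 64 = 120.
Column 1: -12 + 44 + 0 + 56 + 32 = 120.
Column 2: 36 + 12 + 68 + 24 + (-20) = 120.
Column 3: 4 + 60 + 16 + (-8) + 48 = 120.
Column 4: 72 + 28 + (-16) + 40 + (-4) = 120.
Column 5: 20 + (-24) + 52 + 8 + 64 = 120.
Main diagonal: -12 + 12 + 16 + 40 + 64 = 120.
Anti-diagonal: 20 + 28 + 16 + 24 + 32 = 120.
All lines sum to 120.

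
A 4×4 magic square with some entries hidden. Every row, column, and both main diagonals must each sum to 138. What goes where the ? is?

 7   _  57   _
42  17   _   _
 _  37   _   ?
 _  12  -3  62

Row 4 must total 138; the given cells sum to 71, so (4,1) = 67.
The remaining cell in column 1 is (3,1) = 138 − 116 = 22.
The remaining cell in column 2 is (1,2) = 138 − 66 = 72.
Main diagonal: 7 + 17 + 62 + ? = 138, so (3,3) = 52.
Row 1 needs 138; the known cells sum to 136, so (1,4) = 2.
Row 3: 22 + 37 + 52 + ? = 138, so (3,4) = 27.

27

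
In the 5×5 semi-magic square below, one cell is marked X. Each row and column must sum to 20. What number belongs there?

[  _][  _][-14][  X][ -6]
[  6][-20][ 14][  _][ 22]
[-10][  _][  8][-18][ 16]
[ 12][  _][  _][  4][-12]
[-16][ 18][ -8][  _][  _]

Row 2: 6 + (-20) + 14 + 22 + ? = 20, so (2,4) = -2.
Using row 3: -10 + 8 + (-18) + 16 + ? → (3,2) = 20 − (-4) = 24.
Column 1 must total 20; the given cells sum to -8, so (1,1) = 28.
From column 3, 20 − (-14 + 14 + 8 + (-8)) gives (4,3) = 20.
Using column 5: -6 + 22 + 16 + (-12) + ? → (5,5) = 20 − 20 = 0.
Row 4 must total 20; the given cells sum to 24, so (4,2) = -4.
Row 5 must total 20; the given cells sum to -6, so (5,4) = 26.
Column 2: -20 + 24 + (-4) + 18 + ? = 20, so (1,2) = 2.
Column 4: -2 + (-18) + 4 + 26 + ? = 20, so (1,4) = 10.

10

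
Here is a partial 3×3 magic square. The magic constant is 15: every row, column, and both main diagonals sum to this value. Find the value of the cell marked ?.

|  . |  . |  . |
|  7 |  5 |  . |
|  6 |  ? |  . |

Row 2 must total 15; the given cells sum to 12, so (2,3) = 3.
Column 1: 7 + 6 + ? = 15, so (1,1) = 2.
Main diagonal must total 15; the given cells sum to 7, so (3,3) = 8.
Anti-diagonal: 5 + 6 + ? = 15, so (1,3) = 4.
Row 1 must total 15; the given cells sum to 6, so (1,2) = 9.
From row 3, 15 − (6 + 8) gives (3,2) = 1.

1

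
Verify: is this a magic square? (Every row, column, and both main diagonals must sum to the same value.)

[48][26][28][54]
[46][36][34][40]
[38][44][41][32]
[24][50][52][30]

No — column 4 sums to 156 but column 3 sums to 155.

Row 1: 48 + 26 + 28 + 54 = 156.
Row 2: 46 + 36 + 34 + 40 = 156.
Row 3: 38 + 44 + 41 + 32 = 155.
Row 4: 24 + 50 + 52 + 30 = 156.
Column 1: 48 + 46 + 38 + 24 = 156.
Column 2: 26 + 36 + 44 + 50 = 156.
Column 3: 28 + 34 + 41 + 52 = 155.
Column 4: 54 + 40 + 32 + 30 = 156.
Main diagonal: 48 + 36 + 41 + 30 = 155.
Anti-diagonal: 54 + 34 + 44 + 24 = 156.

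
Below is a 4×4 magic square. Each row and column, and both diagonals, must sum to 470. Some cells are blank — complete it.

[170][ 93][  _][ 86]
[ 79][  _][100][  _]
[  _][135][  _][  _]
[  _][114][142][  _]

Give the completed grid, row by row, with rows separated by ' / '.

The remaining cell in row 1 is (1,3) = 470 − 349 = 121.
The remaining cell in column 2 is (2,2) = 470 − 342 = 128.
Column 3: 121 + 100 + 142 + ? = 470, so (3,3) = 107.
Main diagonal must total 470; the given cells sum to 405, so (4,4) = 65.
Anti-diagonal needs 470; the known cells sum to 321, so (4,1) = 149.
From row 2, 470 − (79 + 128 + 100) gives (2,4) = 163.
Using column 1: 170 + 79 + 149 + ? → (3,1) = 470 − 398 = 72.
From column 4, 470 − (86 + 163 + 65) gives (3,4) = 156.

170 93 121 86 / 79 128 100 163 / 72 135 107 156 / 149 114 142 65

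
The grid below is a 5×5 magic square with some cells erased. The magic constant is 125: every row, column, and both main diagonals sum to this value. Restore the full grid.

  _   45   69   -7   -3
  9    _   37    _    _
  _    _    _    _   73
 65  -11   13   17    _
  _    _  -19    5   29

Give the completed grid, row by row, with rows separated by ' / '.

Row 1 needs 125; the known cells sum to 104, so (1,1) = 21.
Row 4 must total 125; the given cells sum to 84, so (4,5) = 41.
The remaining cell in column 3 is (3,3) = 125 − 100 = 25.
Using column 5: -3 + 73 + 41 + 29 + ? → (2,5) = 125 − 140 = -15.
Main diagonal: 21 + 25 + 17 + 29 + ? = 125, so (2,2) = 33.
From row 2, 125 − (9 + 33 + 37 + (-15)) gives (2,4) = 61.
Column 4: -7 + 61 + 17 + 5 + ? = 125, so (3,4) = 49.
Anti-diagonal: -3 + 61 + 25 + (-11) + ? = 125, so (5,1) = 53.
Row 5: 53 + (-19) + 5 + 29 + ? = 125, so (5,2) = 57.
From column 1, 125 − (21 + 9 + 65 + 53) gives (3,1) = -23.
Using column 2: 45 + 33 + (-11) + 57 + ? → (3,2) = 125 − 124 = 1.

21 45 69 -7 -3 / 9 33 37 61 -15 / -23 1 25 49 73 / 65 -11 13 17 41 / 53 57 -19 5 29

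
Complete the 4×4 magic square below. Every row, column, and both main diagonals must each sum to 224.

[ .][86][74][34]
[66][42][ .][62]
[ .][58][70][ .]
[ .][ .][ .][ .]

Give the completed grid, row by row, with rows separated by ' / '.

30 86 74 34 / 66 42 54 62 / 50 58 70 46 / 78 38 26 82

Row 1: 86 + 74 + 34 + ? = 224, so (1,1) = 30.
Row 2 must total 224; the given cells sum to 170, so (2,3) = 54.
From column 2, 224 − (86 + 42 + 58) gives (4,2) = 38.
Column 3 needs 224; the known cells sum to 198, so (4,3) = 26.
From main diagonal, 224 − (30 + 42 + 70) gives (4,4) = 82.
Anti-diagonal needs 224; the known cells sum to 146, so (4,1) = 78.
The remaining cell in column 1 is (3,1) = 224 − 174 = 50.
Column 4 needs 224; the known cells sum to 178, so (3,4) = 46.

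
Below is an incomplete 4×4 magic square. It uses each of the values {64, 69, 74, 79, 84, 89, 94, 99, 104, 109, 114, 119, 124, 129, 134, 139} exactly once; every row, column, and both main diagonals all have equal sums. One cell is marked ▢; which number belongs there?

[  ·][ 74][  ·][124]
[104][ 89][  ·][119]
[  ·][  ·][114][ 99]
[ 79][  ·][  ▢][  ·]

129

The 16 entries sum to 1624, so each line sums to 1624/4 = 406.
Using row 2: 104 + 89 + 119 + ? → (2,3) = 406 − 312 = 94.
Using column 4: 124 + 119 + 99 + ? → (4,4) = 406 − 342 = 64.
Main diagonal: 89 + 114 + 64 + ? = 406, so (1,1) = 139.
Using anti-diagonal: 124 + 94 + 79 + ? → (3,2) = 406 − 297 = 109.
Row 1: 139 + 74 + 124 + ? = 406, so (1,3) = 69.
Row 3 must total 406; the given cells sum to 322, so (3,1) = 84.
Column 2: 74 + 89 + 109 + ? = 406, so (4,2) = 134.
Column 3 must total 406; the given cells sum to 277, so (4,3) = 129.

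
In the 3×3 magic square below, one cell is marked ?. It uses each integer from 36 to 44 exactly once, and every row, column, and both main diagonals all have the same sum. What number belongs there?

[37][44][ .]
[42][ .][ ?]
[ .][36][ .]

The entries are 36 through 44, which sum to 360, so each line sums to 360/3 = 120.
Row 1 must total 120; the given cells sum to 81, so (1,3) = 39.
The remaining cell in column 1 is (3,1) = 120 − 79 = 41.
Column 2 must total 120; the given cells sum to 80, so (2,2) = 40.
From main diagonal, 120 − (37 + 40) gives (3,3) = 43.
Row 2: 42 + 40 + ? = 120, so (2,3) = 38.

38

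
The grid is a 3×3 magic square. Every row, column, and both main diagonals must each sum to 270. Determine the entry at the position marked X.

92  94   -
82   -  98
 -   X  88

Row 1 must total 270; the given cells sum to 186, so (1,3) = 84.
Using row 2: 82 + 98 + ? → (2,2) = 270 − 180 = 90.
Column 1: 92 + 82 + ? = 270, so (3,1) = 96.
Column 2: 94 + 90 + ? = 270, so (3,2) = 86.

86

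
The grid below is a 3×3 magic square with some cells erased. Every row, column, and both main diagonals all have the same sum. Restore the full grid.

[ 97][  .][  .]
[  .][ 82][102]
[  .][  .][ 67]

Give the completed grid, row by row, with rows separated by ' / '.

Main diagonal is already complete: 97 + 82 + 67 = 246, so that is the magic constant.
From row 2, 246 − (82 + 102) gives (2,1) = 62.
Column 1: 97 + 62 + ? = 246, so (3,1) = 87.
From column 3, 246 − (102 + 67) gives (1,3) = 77.
From row 1, 246 − (97 + 77) gives (1,2) = 72.
Row 3 needs 246; the known cells sum to 154, so (3,2) = 92.

97 72 77 / 62 82 102 / 87 92 67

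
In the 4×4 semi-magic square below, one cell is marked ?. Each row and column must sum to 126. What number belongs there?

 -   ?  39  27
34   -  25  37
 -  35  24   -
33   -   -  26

From row 2, 126 − (34 + 25 + 37) gives (2,2) = 30.
Column 3 must total 126; the given cells sum to 88, so (4,3) = 38.
Column 4: 27 + 37 + 26 + ? = 126, so (3,4) = 36.
From row 3, 126 − (35 + 24 + 36) gives (3,1) = 31.
Row 4 needs 126; the known cells sum to 97, so (4,2) = 29.
Column 1 must total 126; the given cells sum to 98, so (1,1) = 28.
Using column 2: 30 + 35 + 29 + ? → (1,2) = 126 − 94 = 32.

32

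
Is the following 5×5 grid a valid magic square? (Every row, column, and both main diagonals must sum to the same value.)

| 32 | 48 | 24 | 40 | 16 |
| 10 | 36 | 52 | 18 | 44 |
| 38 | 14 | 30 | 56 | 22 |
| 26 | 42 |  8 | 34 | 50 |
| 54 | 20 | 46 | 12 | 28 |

Yes

Row 1: 32 + 48 + 24 + 40 + 16 = 160.
Row 2: 10 + 36 + 52 + 18 + 44 = 160.
Row 3: 38 + 14 + 30 + 56 + 22 = 160.
Row 4: 26 + 42 + 8 + 34 + 50 = 160.
Row 5: 54 + 20 + 46 + 12 + 28 = 160.
Column 1: 32 + 10 + 38 + 26 + 54 = 160.
Column 2: 48 + 36 + 14 + 42 + 20 = 160.
Column 3: 24 + 52 + 30 + 8 + 46 = 160.
Column 4: 40 + 18 + 56 + 34 + 12 = 160.
Column 5: 16 + 44 + 22 + 50 + 28 = 160.
Main diagonal: 32 + 36 + 30 + 34 + 28 = 160.
Anti-diagonal: 16 + 18 + 30 + 42 + 54 = 160.
All lines sum to 160.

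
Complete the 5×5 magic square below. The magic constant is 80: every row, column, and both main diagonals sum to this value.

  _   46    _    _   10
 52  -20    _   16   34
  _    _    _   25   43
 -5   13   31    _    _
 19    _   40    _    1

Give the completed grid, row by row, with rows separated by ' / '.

Row 2 must total 80; the given cells sum to 82, so (2,3) = -2.
Column 5 must total 80; the given cells sum to 88, so (4,5) = -8.
Anti-diagonal needs 80; the known cells sum to 58, so (3,3) = 22.
Row 4 needs 80; the known cells sum to 31, so (4,4) = 49.
Using column 3: -2 + 22 + 31 + 40 + ? → (1,3) = 80 − 91 = -11.
Main diagonal needs 80; the known cells sum to 52, so (1,1) = 28.
Row 1 must total 80; the given cells sum to 73, so (1,4) = 7.
From column 1, 80 − (28 + 52 + (-5) + 19) gives (3,1) = -14.
Column 4: 7 + 16 + 25 + 49 + ? = 80, so (5,4) = -17.
Row 3: -14 + 22 + 25 + 43 + ? = 80, so (3,2) = 4.
Row 5 must total 80; the given cells sum to 43, so (5,2) = 37.

28 46 -11 7 10 / 52 -20 -2 16 34 / -14 4 22 25 43 / -5 13 31 49 -8 / 19 37 40 -17 1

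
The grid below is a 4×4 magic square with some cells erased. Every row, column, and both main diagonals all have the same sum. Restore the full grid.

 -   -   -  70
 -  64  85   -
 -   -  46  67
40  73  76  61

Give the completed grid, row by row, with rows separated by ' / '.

79 58 43 70 / 49 64 85 52 / 82 55 46 67 / 40 73 76 61

Row 4 is already complete: 40 + 73 + 76 + 61 = 250, so that is the magic constant.
Column 3 needs 250; the known cells sum to 207, so (1,3) = 43.
From column 4, 250 − (70 + 67 + 61) gives (2,4) = 52.
From main diagonal, 250 − (64 + 46 + 61) gives (1,1) = 79.
Anti-diagonal: 70 + 85 + 40 + ? = 250, so (3,2) = 55.
From row 1, 250 − (79 + 43 + 70) gives (1,2) = 58.
Row 2 needs 250; the known cells sum to 201, so (2,1) = 49.
Row 3: 55 + 46 + 67 + ? = 250, so (3,1) = 82.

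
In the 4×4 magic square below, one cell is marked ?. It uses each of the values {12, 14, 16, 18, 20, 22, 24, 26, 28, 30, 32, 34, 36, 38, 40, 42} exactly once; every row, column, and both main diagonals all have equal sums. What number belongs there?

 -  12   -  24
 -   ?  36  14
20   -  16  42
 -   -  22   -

26

The 16 entries sum to 432, so each line sums to 432/4 = 108.
The remaining cell in row 3 is (3,2) = 108 − 78 = 30.
The remaining cell in column 3 is (1,3) = 108 − 74 = 34.
Column 4 needs 108; the known cells sum to 80, so (4,4) = 28.
Anti-diagonal: 24 + 36 + 30 + ? = 108, so (4,1) = 18.
Row 1 needs 108; the known cells sum to 70, so (1,1) = 38.
The remaining cell in row 4 is (4,2) = 108 − 68 = 40.
Column 1: 38 + 20 + 18 + ? = 108, so (2,1) = 32.
Column 2 must total 108; the given cells sum to 82, so (2,2) = 26.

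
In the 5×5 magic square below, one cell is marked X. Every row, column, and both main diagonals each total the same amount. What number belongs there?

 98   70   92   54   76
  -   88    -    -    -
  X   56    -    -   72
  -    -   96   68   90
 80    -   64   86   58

Row 1 is complete and sums to 390; that is the magic constant.
The remaining cell in row 5 is (5,2) = 390 − 288 = 102.
From column 2, 390 − (70 + 88 + 56 + 102) gives (4,2) = 74.
Column 5 needs 390; the known cells sum to 296, so (2,5) = 94.
The remaining cell in main diagonal is (3,3) = 390 − 312 = 78.
The remaining cell in anti-diagonal is (2,4) = 390 − 308 = 82.
Row 4 must total 390; the given cells sum to 328, so (4,1) = 62.
Column 3: 92 + 78 + 96 + 64 + ? = 390, so (2,3) = 60.
Column 4 needs 390; the known cells sum to 290, so (3,4) = 100.
Row 2 needs 390; the known cells sum to 324, so (2,1) = 66.
Row 3 must total 390; the given cells sum to 306, so (3,1) = 84.

84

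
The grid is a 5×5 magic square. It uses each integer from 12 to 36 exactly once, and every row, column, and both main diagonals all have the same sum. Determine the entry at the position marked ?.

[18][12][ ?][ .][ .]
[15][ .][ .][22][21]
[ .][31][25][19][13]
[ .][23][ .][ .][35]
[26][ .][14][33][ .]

The entries are 12 through 36, which sum to 600, so each line sums to 600/5 = 120.
The remaining cell in row 3 is (3,1) = 120 − 88 = 32.
From column 1, 120 − (18 + 15 + 32 + 26) gives (4,1) = 29.
Anti-diagonal: 22 + 25 + 23 + 26 + ? = 120, so (1,5) = 24.
Column 5 must total 120; the given cells sum to 93, so (5,5) = 27.
The remaining cell in row 5 is (5,2) = 120 − 100 = 20.
The remaining cell in column 2 is (2,2) = 120 − 86 = 34.
From main diagonal, 120 − (18 + 34 + 25 + 27) gives (4,4) = 16.
Row 2: 15 + 34 + 22 + 21 + ? = 120, so (2,3) = 28.
Using row 4: 29 + 23 + 16 + 35 + ? → (4,3) = 120 − 103 = 17.
Column 3 must total 120; the given cells sum to 84, so (1,3) = 36.

36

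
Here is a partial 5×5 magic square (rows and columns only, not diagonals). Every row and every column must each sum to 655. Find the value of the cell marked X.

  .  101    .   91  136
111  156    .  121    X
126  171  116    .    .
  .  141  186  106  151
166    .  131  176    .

191

From row 4, 655 − (141 + 186 + 106 + 151) gives (4,1) = 71.
From column 1, 655 − (111 + 126 + 71 + 166) gives (1,1) = 181.
Column 2 must total 655; the given cells sum to 569, so (5,2) = 86.
From column 4, 655 − (91 + 121 + 106 + 176) gives (3,4) = 161.
From row 1, 655 − (181 + 101 + 91 + 136) gives (1,3) = 146.
The remaining cell in row 3 is (3,5) = 655 − 574 = 81.
Using row 5: 166 + 86 + 131 + 176 + ? → (5,5) = 655 − 559 = 96.
The remaining cell in column 3 is (2,3) = 655 − 579 = 76.
The remaining cell in column 5 is (2,5) = 655 − 464 = 191.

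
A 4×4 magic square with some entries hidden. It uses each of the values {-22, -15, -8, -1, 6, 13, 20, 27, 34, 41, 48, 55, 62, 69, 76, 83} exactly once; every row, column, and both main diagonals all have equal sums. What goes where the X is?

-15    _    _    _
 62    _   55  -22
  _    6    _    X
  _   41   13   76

-1

The 16 entries sum to 488, so each line sums to 488/4 = 122.
From row 2, 122 − (62 + 55 + (-22)) gives (2,2) = 27.
Row 4 needs 122; the known cells sum to 130, so (4,1) = -8.
From column 1, 122 − (-15 + 62 + (-8)) gives (3,1) = 83.
Column 2 needs 122; the known cells sum to 74, so (1,2) = 48.
From main diagonal, 122 − (-15 + 27 + 76) gives (3,3) = 34.
Anti-diagonal: 55 + 6 + (-8) + ? = 122, so (1,4) = 69.
Row 1 must total 122; the given cells sum to 102, so (1,3) = 20.
From row 3, 122 − (83 + 6 + 34) gives (3,4) = -1.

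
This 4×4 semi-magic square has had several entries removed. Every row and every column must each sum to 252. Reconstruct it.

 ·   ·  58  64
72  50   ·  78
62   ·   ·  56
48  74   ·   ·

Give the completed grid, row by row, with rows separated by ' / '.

70 60 58 64 / 72 50 52 78 / 62 68 66 56 / 48 74 76 54

Row 2 needs 252; the known cells sum to 200, so (2,3) = 52.
Column 1: 72 + 62 + 48 + ? = 252, so (1,1) = 70.
Column 4 needs 252; the known cells sum to 198, so (4,4) = 54.
The remaining cell in row 1 is (1,2) = 252 − 192 = 60.
Row 4: 48 + 74 + 54 + ? = 252, so (4,3) = 76.
Column 2: 60 + 50 + 74 + ? = 252, so (3,2) = 68.
Column 3 must total 252; the given cells sum to 186, so (3,3) = 66.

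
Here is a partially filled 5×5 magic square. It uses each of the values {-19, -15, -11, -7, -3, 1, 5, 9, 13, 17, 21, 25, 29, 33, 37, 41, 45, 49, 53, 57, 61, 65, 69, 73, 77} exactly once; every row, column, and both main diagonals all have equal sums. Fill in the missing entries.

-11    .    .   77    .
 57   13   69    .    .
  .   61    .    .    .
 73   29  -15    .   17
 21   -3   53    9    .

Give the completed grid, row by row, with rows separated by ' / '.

-11 45 1 77 33 / 57 13 69 25 -19 / 5 61 37 -7 49 / 73 29 -15 41 17 / 21 -3 53 9 65

The 25 entries sum to 725, so each line sums to 725/5 = 145.
Using row 4: 73 + 29 + (-15) + 17 + ? → (4,4) = 145 − 104 = 41.
Using row 5: 21 + (-3) + 53 + 9 + ? → (5,5) = 145 − 80 = 65.
Column 1 must total 145; the given cells sum to 140, so (3,1) = 5.
The remaining cell in column 2 is (1,2) = 145 − 100 = 45.
Main diagonal: -11 + 13 + 41 + 65 + ? = 145, so (3,3) = 37.
Column 3: 69 + 37 + (-15) + 53 + ? = 145, so (1,3) = 1.
Using row 1: -11 + 45 + 1 + 77 + ? → (1,5) = 145 − 112 = 33.
The remaining cell in anti-diagonal is (2,4) = 145 − 120 = 25.
Row 2 must total 145; the given cells sum to 164, so (2,5) = -19.
Column 4 must total 145; the given cells sum to 152, so (3,4) = -7.
From column 5, 145 − (33 + (-19) + 17 + 65) gives (3,5) = 49.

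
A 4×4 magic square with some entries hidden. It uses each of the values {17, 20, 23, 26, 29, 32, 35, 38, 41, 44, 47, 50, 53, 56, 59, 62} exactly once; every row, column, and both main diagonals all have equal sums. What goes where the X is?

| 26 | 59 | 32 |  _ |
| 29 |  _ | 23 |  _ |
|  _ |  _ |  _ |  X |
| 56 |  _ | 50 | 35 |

20

The 16 entries sum to 632, so each line sums to 632/4 = 158.
From row 1, 158 − (26 + 59 + 32) gives (1,4) = 41.
Row 4 must total 158; the given cells sum to 141, so (4,2) = 17.
Using column 1: 26 + 29 + 56 + ? → (3,1) = 158 − 111 = 47.
From column 3, 158 − (32 + 23 + 50) gives (3,3) = 53.
From main diagonal, 158 − (26 + 53 + 35) gives (2,2) = 44.
The remaining cell in anti-diagonal is (3,2) = 158 − 120 = 38.
Row 2: 29 + 44 + 23 + ? = 158, so (2,4) = 62.
Row 3 needs 158; the known cells sum to 138, so (3,4) = 20.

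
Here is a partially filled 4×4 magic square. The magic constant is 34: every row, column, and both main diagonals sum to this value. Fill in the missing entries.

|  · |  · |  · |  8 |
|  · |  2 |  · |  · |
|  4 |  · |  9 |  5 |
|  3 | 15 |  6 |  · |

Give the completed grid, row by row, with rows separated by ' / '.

Row 3 must total 34; the given cells sum to 18, so (3,2) = 16.
Row 4: 3 + 15 + 6 + ? = 34, so (4,4) = 10.
From column 2, 34 − (2 + 16 + 15) gives (1,2) = 1.
The remaining cell in column 4 is (2,4) = 34 − 23 = 11.
Using main diagonal: 2 + 9 + 10 + ? → (1,1) = 34 − 21 = 13.
Anti-diagonal needs 34; the known cells sum to 27, so (2,3) = 7.
Using row 1: 13 + 1 + 8 + ? → (1,3) = 34 − 22 = 12.
Row 2 must total 34; the given cells sum to 20, so (2,1) = 14.

13 1 12 8 / 14 2 7 11 / 4 16 9 5 / 3 15 6 10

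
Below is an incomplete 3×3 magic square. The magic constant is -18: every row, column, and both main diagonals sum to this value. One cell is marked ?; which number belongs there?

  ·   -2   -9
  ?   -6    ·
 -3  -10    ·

-8

Using row 1: -2 + (-9) + ? → (1,1) = -18 − (-11) = -7.
Row 3 must total -18; the given cells sum to -13, so (3,3) = -5.
Using column 1: -7 + (-3) + ? → (2,1) = -18 − (-10) = -8.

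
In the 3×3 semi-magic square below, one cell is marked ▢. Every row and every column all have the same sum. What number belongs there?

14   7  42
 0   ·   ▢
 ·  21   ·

28

Row 1 is complete and sums to 63; that is the magic constant.
The remaining cell in column 1 is (3,1) = 63 − 14 = 49.
The remaining cell in column 2 is (2,2) = 63 − 28 = 35.
The remaining cell in row 2 is (2,3) = 63 − 35 = 28.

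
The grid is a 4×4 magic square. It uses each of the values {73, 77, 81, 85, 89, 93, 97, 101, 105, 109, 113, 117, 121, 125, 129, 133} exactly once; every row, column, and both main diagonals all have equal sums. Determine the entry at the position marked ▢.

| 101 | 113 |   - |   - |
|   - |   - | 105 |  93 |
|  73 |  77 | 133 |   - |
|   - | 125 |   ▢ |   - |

The 16 entries sum to 1648, so each line sums to 1648/4 = 412.
The remaining cell in row 3 is (3,4) = 412 − 283 = 129.
From column 2, 412 − (113 + 77 + 125) gives (2,2) = 97.
From main diagonal, 412 − (101 + 97 + 133) gives (4,4) = 81.
Row 2 must total 412; the given cells sum to 295, so (2,1) = 117.
Column 1 needs 412; the known cells sum to 291, so (4,1) = 121.
Using column 4: 93 + 129 + 81 + ? → (1,4) = 412 − 303 = 109.
From row 1, 412 − (101 + 113 + 109) gives (1,3) = 89.
The remaining cell in row 4 is (4,3) = 412 − 327 = 85.

85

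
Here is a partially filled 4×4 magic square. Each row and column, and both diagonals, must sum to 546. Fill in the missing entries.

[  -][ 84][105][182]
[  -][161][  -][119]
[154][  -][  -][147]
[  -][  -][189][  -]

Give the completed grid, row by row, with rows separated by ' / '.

Row 1 needs 546; the known cells sum to 371, so (1,1) = 175.
Using column 4: 182 + 119 + 147 + ? → (4,4) = 546 − 448 = 98.
From main diagonal, 546 − (175 + 161 + 98) gives (3,3) = 112.
The remaining cell in row 3 is (3,2) = 546 − 413 = 133.
From column 2, 546 − (84 + 161 + 133) gives (4,2) = 168.
The remaining cell in column 3 is (2,3) = 546 − 406 = 140.
Anti-diagonal needs 546; the known cells sum to 455, so (4,1) = 91.
From row 2, 546 − (161 + 140 + 119) gives (2,1) = 126.

175 84 105 182 / 126 161 140 119 / 154 133 112 147 / 91 168 189 98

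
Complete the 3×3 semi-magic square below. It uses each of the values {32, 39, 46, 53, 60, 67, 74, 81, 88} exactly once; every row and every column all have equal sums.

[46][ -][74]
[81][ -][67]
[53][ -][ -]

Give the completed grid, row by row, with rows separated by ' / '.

46 60 74 / 81 32 67 / 53 88 39

The 9 entries sum to 540, so each line sums to 540/3 = 180.
From row 1, 180 − (46 + 74) gives (1,2) = 60.
Row 2 needs 180; the known cells sum to 148, so (2,2) = 32.
From column 2, 180 − (60 + 32) gives (3,2) = 88.
Column 3 must total 180; the given cells sum to 141, so (3,3) = 39.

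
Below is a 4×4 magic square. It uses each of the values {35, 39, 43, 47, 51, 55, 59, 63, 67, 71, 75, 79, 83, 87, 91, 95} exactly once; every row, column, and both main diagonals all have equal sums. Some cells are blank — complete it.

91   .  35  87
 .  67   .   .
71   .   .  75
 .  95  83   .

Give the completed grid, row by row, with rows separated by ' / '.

91 47 35 87 / 55 67 79 59 / 71 51 63 75 / 43 95 83 39

The 16 entries sum to 1040, so each line sums to 1040/4 = 260.
From row 1, 260 − (91 + 35 + 87) gives (1,2) = 47.
Column 2 must total 260; the given cells sum to 209, so (3,2) = 51.
Row 3 must total 260; the given cells sum to 197, so (3,3) = 63.
Using column 3: 35 + 63 + 83 + ? → (2,3) = 260 − 181 = 79.
From main diagonal, 260 − (91 + 67 + 63) gives (4,4) = 39.
Anti-diagonal: 87 + 79 + 51 + ? = 260, so (4,1) = 43.
Using column 1: 91 + 71 + 43 + ? → (2,1) = 260 − 205 = 55.
Using column 4: 87 + 75 + 39 + ? → (2,4) = 260 − 201 = 59.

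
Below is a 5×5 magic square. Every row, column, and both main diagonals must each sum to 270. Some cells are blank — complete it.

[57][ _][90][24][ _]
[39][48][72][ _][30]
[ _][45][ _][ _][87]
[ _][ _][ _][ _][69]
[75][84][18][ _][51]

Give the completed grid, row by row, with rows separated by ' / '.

57 66 90 24 33 / 39 48 72 81 30 / 21 45 54 63 87 / 78 27 36 60 69 / 75 84 18 42 51

Row 2: 39 + 48 + 72 + 30 + ? = 270, so (2,4) = 81.
The remaining cell in row 5 is (5,4) = 270 − 228 = 42.
From column 5, 270 − (30 + 87 + 69 + 51) gives (1,5) = 33.
Row 1: 57 + 90 + 24 + 33 + ? = 270, so (1,2) = 66.
Column 2 must total 270; the given cells sum to 243, so (4,2) = 27.
From anti-diagonal, 270 − (33 + 81 + 27 + 75) gives (3,3) = 54.
Using column 3: 90 + 72 + 54 + 18 + ? → (4,3) = 270 − 234 = 36.
The remaining cell in main diagonal is (4,4) = 270 − 210 = 60.
Using row 4: 27 + 36 + 60 + 69 + ? → (4,1) = 270 − 192 = 78.
Column 1 needs 270; the known cells sum to 249, so (3,1) = 21.
The remaining cell in column 4 is (3,4) = 270 − 207 = 63.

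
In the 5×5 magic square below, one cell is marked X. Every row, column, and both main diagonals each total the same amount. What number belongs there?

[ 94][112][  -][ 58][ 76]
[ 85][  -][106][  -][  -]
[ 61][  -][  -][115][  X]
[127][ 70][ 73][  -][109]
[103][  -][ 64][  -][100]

118

Column 1 is complete and sums to 470; that is the magic constant.
The remaining cell in row 1 is (1,3) = 470 − 340 = 130.
Using row 4: 127 + 70 + 73 + 109 + ? → (4,4) = 470 − 379 = 91.
From column 3, 470 − (130 + 106 + 73 + 64) gives (3,3) = 97.
Using main diagonal: 94 + 97 + 91 + 100 + ? → (2,2) = 470 − 382 = 88.
Anti-diagonal needs 470; the known cells sum to 346, so (2,4) = 124.
From row 2, 470 − (85 + 88 + 106 + 124) gives (2,5) = 67.
From column 4, 470 − (58 + 124 + 115 + 91) gives (5,4) = 82.
Column 5 needs 470; the known cells sum to 352, so (3,5) = 118.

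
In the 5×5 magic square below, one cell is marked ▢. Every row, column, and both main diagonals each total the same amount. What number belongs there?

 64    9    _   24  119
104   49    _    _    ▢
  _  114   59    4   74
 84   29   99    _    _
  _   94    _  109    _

34

Column 2 is complete and sums to 295; that is the magic constant.
The remaining cell in row 1 is (1,3) = 295 − 216 = 79.
From row 3, 295 − (114 + 59 + 4 + 74) gives (3,1) = 44.
Column 1 needs 295; the known cells sum to 296, so (5,1) = -1.
Anti-diagonal needs 295; the known cells sum to 206, so (2,4) = 89.
Column 4: 24 + 89 + 4 + 109 + ? = 295, so (4,4) = 69.
Main diagonal: 64 + 49 + 59 + 69 + ? = 295, so (5,5) = 54.
Row 4: 84 + 29 + 99 + 69 + ? = 295, so (4,5) = 14.
The remaining cell in row 5 is (5,3) = 295 − 256 = 39.
Column 3 needs 295; the known cells sum to 276, so (2,3) = 19.
Column 5 must total 295; the given cells sum to 261, so (2,5) = 34.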